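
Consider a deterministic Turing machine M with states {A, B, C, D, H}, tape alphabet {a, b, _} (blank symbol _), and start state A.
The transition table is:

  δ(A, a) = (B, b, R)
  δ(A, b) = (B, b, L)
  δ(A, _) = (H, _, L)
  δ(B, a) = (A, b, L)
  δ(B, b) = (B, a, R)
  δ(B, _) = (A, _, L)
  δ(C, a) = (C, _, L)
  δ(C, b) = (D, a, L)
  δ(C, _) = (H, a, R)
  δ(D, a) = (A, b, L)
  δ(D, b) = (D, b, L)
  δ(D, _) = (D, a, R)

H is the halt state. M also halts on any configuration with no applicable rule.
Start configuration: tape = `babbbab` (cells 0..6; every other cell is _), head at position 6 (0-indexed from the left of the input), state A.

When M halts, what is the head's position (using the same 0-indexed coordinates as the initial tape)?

A | ___babbba[b]_   read b → write b, move L, go to B
B | ___babbb[a]b_   read a → write b, move L, go to A
A | ___babb[b]bb_   read b → write b, move L, go to B
B | ___bab[b]bbb_   read b → write a, move R, go to B
B | ___baba[b]bb_   read b → write a, move R, go to B
B | ___babaa[b]b_   read b → write a, move R, go to B
B | ___babaaa[b]_   read b → write a, move R, go to B
B | ___babaaaa[_]   read _ → write _, move L, go to A
A | ___babaaa[a]_   read a → write b, move R, go to B
B | ___babaaab[_]   read _ → write _, move L, go to A
A | ___babaaa[b]_   read b → write b, move L, go to B
B | ___babaa[a]b_   read a → write b, move L, go to A
A | ___baba[a]bb_   read a → write b, move R, go to B
B | ___babab[b]b_   read b → write a, move R, go to B
B | ___bababa[b]_   read b → write a, move R, go to B
B | ___bababaa[_]   read _ → write _, move L, go to A
A | ___bababa[a]_   read a → write b, move R, go to B
B | ___bababab[_]   read _ → write _, move L, go to A
A | ___bababa[b]_   read b → write b, move L, go to B
B | ___babab[a]b_   read a → write b, move L, go to A
A | ___baba[b]bb_   read b → write b, move L, go to B
B | ___bab[a]bbb_   read a → write b, move L, go to A
A | ___ba[b]bbbb_   read b → write b, move L, go to B
B | ___b[a]bbbbb_   read a → write b, move L, go to A
A | ___[b]bbbbbb_   read b → write b, move L, go to B
B | __[_]bbbbbbb_   read _ → write _, move L, go to A
A | _[_]_bbbbbbb_   read _ → write _, move L, go to H
H | [_]__bbbbbbb_
At halt the head is at cell -3.

-3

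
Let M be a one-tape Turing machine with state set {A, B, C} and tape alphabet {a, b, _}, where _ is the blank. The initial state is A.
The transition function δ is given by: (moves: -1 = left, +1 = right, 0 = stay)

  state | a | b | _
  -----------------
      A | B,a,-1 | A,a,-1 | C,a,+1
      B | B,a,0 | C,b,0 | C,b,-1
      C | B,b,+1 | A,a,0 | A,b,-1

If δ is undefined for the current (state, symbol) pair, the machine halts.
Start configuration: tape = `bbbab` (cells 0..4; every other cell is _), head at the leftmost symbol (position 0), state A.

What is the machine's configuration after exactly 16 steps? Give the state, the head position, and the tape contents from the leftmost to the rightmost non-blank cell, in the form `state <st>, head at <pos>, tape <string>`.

state B, head at -1, tape aaabab

A | _[b]bbab   read b → write a, move -1, go to A
A | [_]abbab   read _ → write a, move +1, go to C
C | a[a]bbab   read a → write b, move +1, go to B
B | ab[b]bab   read b → write b, move 0, go to C
C | ab[b]bab   read b → write a, move 0, go to A
A | ab[a]bab   read a → write a, move -1, go to B
B | a[b]abab   read b → write b, move 0, go to C
C | a[b]abab   read b → write a, move 0, go to A
A | a[a]abab   read a → write a, move -1, go to B
B | [a]aabab   read a → write a, move 0, go to B
B | [a]aabab   read a → write a, move 0, go to B
B | [a]aabab   read a → write a, move 0, go to B
B | [a]aabab   read a → write a, move 0, go to B
B | [a]aabab   read a → write a, move 0, go to B
B | [a]aabab   read a → write a, move 0, go to B
B | [a]aabab   read a → write a, move 0, go to B
B | [a]aabab
After 16 steps: state B, head at -1, tape aaabab.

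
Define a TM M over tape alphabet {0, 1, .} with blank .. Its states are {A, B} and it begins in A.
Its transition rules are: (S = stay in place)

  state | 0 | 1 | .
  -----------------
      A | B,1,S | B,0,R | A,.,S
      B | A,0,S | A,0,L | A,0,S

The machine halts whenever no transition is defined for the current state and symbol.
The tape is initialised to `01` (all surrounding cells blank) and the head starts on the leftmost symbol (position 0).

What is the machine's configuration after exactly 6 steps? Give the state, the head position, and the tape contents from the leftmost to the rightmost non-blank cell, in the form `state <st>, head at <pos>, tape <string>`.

state=A head=0 tape=.[0]1   (A,0)→(B,1,S)
state=B head=0 tape=.[1]1   (B,1)→(A,0,L)
state=A head=-1 tape=[.]01   (A,.)→(A,.,S)
state=A head=-1 tape=[.]01   (A,.)→(A,.,S)
state=A head=-1 tape=[.]01   (A,.)→(A,.,S)
state=A head=-1 tape=[.]01   (A,.)→(A,.,S)
state=A head=-1 tape=[.]01
After 6 steps: state A, head at -1, tape 01.

state A, head at -1, tape 01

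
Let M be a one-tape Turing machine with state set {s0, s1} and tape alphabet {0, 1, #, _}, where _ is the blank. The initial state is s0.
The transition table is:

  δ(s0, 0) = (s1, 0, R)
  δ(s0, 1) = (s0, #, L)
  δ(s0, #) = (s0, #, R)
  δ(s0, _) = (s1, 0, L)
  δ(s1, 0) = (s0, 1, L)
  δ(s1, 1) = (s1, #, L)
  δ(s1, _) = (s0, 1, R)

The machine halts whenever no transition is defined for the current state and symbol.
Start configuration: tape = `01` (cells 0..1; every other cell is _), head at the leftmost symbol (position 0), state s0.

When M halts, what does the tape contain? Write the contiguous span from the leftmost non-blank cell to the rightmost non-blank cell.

10#1##

state=s0 head=0 tape=____[0]1   (s0,0)→(s1,0,R)
state=s1 head=1 tape=____0[1]   (s1,1)→(s1,#,L)
state=s1 head=0 tape=____[0]#   (s1,0)→(s0,1,L)
state=s0 head=-1 tape=___[_]1#   (s0,_)→(s1,0,L)
state=s1 head=-2 tape=__[_]01#   (s1,_)→(s0,1,R)
state=s0 head=-1 tape=__1[0]1#   (s0,0)→(s1,0,R)
state=s1 head=0 tape=__10[1]#   (s1,1)→(s1,#,L)
state=s1 head=-1 tape=__1[0]##   (s1,0)→(s0,1,L)
state=s0 head=-2 tape=__[1]1##   (s0,1)→(s0,#,L)
state=s0 head=-3 tape=_[_]#1##   (s0,_)→(s1,0,L)
state=s1 head=-4 tape=[_]0#1##   (s1,_)→(s0,1,R)
state=s0 head=-3 tape=1[0]#1##   (s0,0)→(s1,0,R)
state=s1 head=-2 tape=10[#]1##
The non-blank tape span at halt is 10#1##.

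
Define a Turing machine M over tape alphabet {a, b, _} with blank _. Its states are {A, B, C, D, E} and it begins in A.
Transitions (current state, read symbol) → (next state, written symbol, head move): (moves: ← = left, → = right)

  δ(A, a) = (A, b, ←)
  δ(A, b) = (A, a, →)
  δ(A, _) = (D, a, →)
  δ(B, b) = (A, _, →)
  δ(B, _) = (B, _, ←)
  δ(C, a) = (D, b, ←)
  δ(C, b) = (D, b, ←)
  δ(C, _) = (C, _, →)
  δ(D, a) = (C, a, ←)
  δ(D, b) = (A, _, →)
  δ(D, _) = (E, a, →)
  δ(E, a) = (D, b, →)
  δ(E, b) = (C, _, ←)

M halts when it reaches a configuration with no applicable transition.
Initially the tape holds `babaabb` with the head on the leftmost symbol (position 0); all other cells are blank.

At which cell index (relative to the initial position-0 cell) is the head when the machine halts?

state=A head=0 tape=_[b]abaabb___   (A,b)→(A,a,→)
state=A head=1 tape=_a[a]baabb___   (A,a)→(A,b,←)
state=A head=0 tape=_[a]bbaabb___   (A,a)→(A,b,←)
state=A head=-1 tape=[_]bbbaabb___   (A,_)→(D,a,→)
state=D head=0 tape=a[b]bbaabb___   (D,b)→(A,_,→)
state=A head=1 tape=a_[b]baabb___   (A,b)→(A,a,→)
state=A head=2 tape=a_a[b]aabb___   (A,b)→(A,a,→)
state=A head=3 tape=a_aa[a]abb___   (A,a)→(A,b,←)
state=A head=2 tape=a_a[a]babb___   (A,a)→(A,b,←)
state=A head=1 tape=a_[a]bbabb___   (A,a)→(A,b,←)
state=A head=0 tape=a[_]bbbabb___   (A,_)→(D,a,→)
state=D head=1 tape=aa[b]bbabb___   (D,b)→(A,_,→)
state=A head=2 tape=aa_[b]babb___   (A,b)→(A,a,→)
state=A head=3 tape=aa_a[b]abb___   (A,b)→(A,a,→)
state=A head=4 tape=aa_aa[a]bb___   (A,a)→(A,b,←)
state=A head=3 tape=aa_a[a]bbb___   (A,a)→(A,b,←)
state=A head=2 tape=aa_[a]bbbb___   (A,a)→(A,b,←)
state=A head=1 tape=aa[_]bbbbb___   (A,_)→(D,a,→)
state=D head=2 tape=aaa[b]bbbb___   (D,b)→(A,_,→)
state=A head=3 tape=aaa_[b]bbb___   (A,b)→(A,a,→)
state=A head=4 tape=aaa_a[b]bb___   (A,b)→(A,a,→)
state=A head=5 tape=aaa_aa[b]b___   (A,b)→(A,a,→)
state=A head=6 tape=aaa_aaa[b]___   (A,b)→(A,a,→)
state=A head=7 tape=aaa_aaaa[_]__   (A,_)→(D,a,→)
state=D head=8 tape=aaa_aaaaa[_]_   (D,_)→(E,a,→)
state=E head=9 tape=aaa_aaaaaa[_]
At halt the head is at cell 9.

9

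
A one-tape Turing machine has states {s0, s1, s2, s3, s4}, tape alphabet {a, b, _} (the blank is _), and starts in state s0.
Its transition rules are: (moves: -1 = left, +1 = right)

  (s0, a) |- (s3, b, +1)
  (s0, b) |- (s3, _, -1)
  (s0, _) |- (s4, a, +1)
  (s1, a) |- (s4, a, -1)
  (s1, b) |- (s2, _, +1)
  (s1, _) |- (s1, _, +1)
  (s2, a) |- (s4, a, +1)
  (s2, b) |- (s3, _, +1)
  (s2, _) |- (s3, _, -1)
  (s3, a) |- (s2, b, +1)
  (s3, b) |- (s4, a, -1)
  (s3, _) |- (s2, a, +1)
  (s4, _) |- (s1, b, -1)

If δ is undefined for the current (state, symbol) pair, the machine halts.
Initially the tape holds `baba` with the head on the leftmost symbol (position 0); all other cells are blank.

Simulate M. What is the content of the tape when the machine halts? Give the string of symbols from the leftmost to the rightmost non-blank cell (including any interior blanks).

ababa

state=s0 head=0 tape=___[b]aba   (s0,b)→(s3,_,-1)
state=s3 head=-1 tape=__[_]_aba   (s3,_)→(s2,a,+1)
state=s2 head=0 tape=__a[_]aba   (s2,_)→(s3,_,-1)
state=s3 head=-1 tape=__[a]_aba   (s3,a)→(s2,b,+1)
state=s2 head=0 tape=__b[_]aba   (s2,_)→(s3,_,-1)
state=s3 head=-1 tape=__[b]_aba   (s3,b)→(s4,a,-1)
state=s4 head=-2 tape=_[_]a_aba   (s4,_)→(s1,b,-1)
state=s1 head=-3 tape=[_]ba_aba   (s1,_)→(s1,_,+1)
state=s1 head=-2 tape=_[b]a_aba   (s1,b)→(s2,_,+1)
state=s2 head=-1 tape=__[a]_aba   (s2,a)→(s4,a,+1)
state=s4 head=0 tape=__a[_]aba   (s4,_)→(s1,b,-1)
state=s1 head=-1 tape=__[a]baba   (s1,a)→(s4,a,-1)
state=s4 head=-2 tape=_[_]ababa   (s4,_)→(s1,b,-1)
state=s1 head=-3 tape=[_]bababa   (s1,_)→(s1,_,+1)
state=s1 head=-2 tape=_[b]ababa   (s1,b)→(s2,_,+1)
state=s2 head=-1 tape=__[a]baba   (s2,a)→(s4,a,+1)
state=s4 head=0 tape=__a[b]aba
The non-blank tape span at halt is ababa.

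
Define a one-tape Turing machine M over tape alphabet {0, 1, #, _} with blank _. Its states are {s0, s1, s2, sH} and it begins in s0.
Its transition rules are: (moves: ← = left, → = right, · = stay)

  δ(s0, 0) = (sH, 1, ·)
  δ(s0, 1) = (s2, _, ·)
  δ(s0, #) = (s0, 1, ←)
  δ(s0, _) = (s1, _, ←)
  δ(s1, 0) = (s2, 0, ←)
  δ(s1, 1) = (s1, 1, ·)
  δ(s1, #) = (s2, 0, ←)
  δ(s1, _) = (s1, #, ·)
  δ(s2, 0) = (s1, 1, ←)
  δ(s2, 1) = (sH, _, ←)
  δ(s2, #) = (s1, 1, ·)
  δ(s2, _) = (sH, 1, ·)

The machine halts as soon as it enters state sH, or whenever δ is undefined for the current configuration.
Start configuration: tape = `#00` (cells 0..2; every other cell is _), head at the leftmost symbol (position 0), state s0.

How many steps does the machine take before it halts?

state=s0 head=0 tape=___[#]00   (s0,#)→(s0,1,←)
state=s0 head=-1 tape=__[_]100   (s0,_)→(s1,_,←)
state=s1 head=-2 tape=_[_]_100   (s1,_)→(s1,#,·)
state=s1 head=-2 tape=_[#]_100   (s1,#)→(s2,0,←)
state=s2 head=-3 tape=[_]0_100   (s2,_)→(sH,1,·)
state=sH head=-3 tape=[1]0_100
M halts after 5 transitions.

5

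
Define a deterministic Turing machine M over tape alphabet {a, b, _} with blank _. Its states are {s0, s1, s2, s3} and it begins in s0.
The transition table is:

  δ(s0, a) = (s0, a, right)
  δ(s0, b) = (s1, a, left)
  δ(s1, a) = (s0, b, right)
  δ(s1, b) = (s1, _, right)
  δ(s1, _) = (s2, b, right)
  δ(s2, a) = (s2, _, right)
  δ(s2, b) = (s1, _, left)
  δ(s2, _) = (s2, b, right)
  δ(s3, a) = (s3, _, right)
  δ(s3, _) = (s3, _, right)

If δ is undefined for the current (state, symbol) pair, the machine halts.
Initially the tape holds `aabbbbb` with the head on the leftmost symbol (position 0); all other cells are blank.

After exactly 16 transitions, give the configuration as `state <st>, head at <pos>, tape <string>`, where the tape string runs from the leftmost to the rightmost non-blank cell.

s0 | [a]abbbbb   read a → write a, move right, go to s0
s0 | a[a]bbbbb   read a → write a, move right, go to s0
s0 | aa[b]bbbb   read b → write a, move left, go to s1
s1 | a[a]abbbb   read a → write b, move right, go to s0
s0 | ab[a]bbbb   read a → write a, move right, go to s0
s0 | aba[b]bbb   read b → write a, move left, go to s1
s1 | ab[a]abbb   read a → write b, move right, go to s0
s0 | abb[a]bbb   read a → write a, move right, go to s0
s0 | abba[b]bb   read b → write a, move left, go to s1
s1 | abb[a]abb   read a → write b, move right, go to s0
s0 | abbb[a]bb   read a → write a, move right, go to s0
s0 | abbba[b]b   read b → write a, move left, go to s1
s1 | abbb[a]ab   read a → write b, move right, go to s0
s0 | abbbb[a]b   read a → write a, move right, go to s0
s0 | abbbba[b]   read b → write a, move left, go to s1
s1 | abbbb[a]a   read a → write b, move right, go to s0
s0 | abbbbb[a]
After 16 steps: state s0, head at 6, tape abbbbba.

state s0, head at 6, tape abbbbba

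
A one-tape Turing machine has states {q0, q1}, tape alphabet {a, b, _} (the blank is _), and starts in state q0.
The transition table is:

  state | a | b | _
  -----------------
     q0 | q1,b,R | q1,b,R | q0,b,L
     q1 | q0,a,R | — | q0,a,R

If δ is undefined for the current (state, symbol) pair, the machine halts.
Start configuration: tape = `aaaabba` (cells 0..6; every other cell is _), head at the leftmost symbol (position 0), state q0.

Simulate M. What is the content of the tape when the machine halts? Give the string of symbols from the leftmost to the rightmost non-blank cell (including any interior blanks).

bababba

state=q0 head=0 tape=[a]aaabba   (q0,a)→(q1,b,R)
state=q1 head=1 tape=b[a]aabba   (q1,a)→(q0,a,R)
state=q0 head=2 tape=ba[a]abba   (q0,a)→(q1,b,R)
state=q1 head=3 tape=bab[a]bba   (q1,a)→(q0,a,R)
state=q0 head=4 tape=baba[b]ba   (q0,b)→(q1,b,R)
state=q1 head=5 tape=babab[b]a
The non-blank tape span at halt is bababba.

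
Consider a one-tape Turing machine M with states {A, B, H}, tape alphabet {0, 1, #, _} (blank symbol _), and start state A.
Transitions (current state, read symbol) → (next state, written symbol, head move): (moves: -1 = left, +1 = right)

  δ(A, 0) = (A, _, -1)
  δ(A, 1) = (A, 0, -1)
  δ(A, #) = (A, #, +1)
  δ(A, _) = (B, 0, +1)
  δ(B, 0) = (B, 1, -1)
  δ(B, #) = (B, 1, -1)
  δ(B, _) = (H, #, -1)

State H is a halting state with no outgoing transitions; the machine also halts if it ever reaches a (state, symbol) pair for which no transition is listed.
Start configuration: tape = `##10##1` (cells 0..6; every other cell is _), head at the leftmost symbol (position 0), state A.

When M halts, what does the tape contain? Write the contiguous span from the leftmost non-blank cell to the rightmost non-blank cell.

A | __[#]#10##1   read # → write #, move +1, go to A
A | __#[#]10##1   read # → write #, move +1, go to A
A | __##[1]0##1   read 1 → write 0, move -1, go to A
A | __#[#]00##1   read # → write #, move +1, go to A
A | __##[0]0##1   read 0 → write _, move -1, go to A
A | __#[#]_0##1   read # → write #, move +1, go to A
A | __##[_]0##1   read _ → write 0, move +1, go to B
B | __##0[0]##1   read 0 → write 1, move -1, go to B
B | __##[0]1##1   read 0 → write 1, move -1, go to B
B | __#[#]11##1   read # → write 1, move -1, go to B
B | __[#]111##1   read # → write 1, move -1, go to B
B | _[_]1111##1   read _ → write #, move -1, go to H
H | [_]#1111##1
The non-blank tape span at halt is #1111##1.

#1111##1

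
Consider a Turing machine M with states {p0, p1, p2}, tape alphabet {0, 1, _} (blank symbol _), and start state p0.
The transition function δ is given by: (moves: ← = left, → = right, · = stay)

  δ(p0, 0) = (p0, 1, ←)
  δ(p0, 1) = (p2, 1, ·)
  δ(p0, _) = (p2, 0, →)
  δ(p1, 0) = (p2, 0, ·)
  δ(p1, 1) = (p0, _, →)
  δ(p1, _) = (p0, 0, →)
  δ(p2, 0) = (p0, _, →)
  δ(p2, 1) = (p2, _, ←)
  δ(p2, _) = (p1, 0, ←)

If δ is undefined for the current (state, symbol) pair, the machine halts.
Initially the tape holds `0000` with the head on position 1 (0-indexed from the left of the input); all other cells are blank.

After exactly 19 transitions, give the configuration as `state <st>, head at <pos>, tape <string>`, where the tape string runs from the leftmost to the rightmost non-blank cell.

state p0, head at 3, tape 0__1

p0 | _0[0]00_   read 0 → write 1, move ←, go to p0
p0 | _[0]100_   read 0 → write 1, move ←, go to p0
p0 | [_]1100_   read _ → write 0, move →, go to p2
p2 | 0[1]100_   read 1 → write _, move ←, go to p2
p2 | [0]_100_   read 0 → write _, move →, go to p0
p0 | _[_]100_   read _ → write 0, move →, go to p2
p2 | _0[1]00_   read 1 → write _, move ←, go to p2
p2 | _[0]_00_   read 0 → write _, move →, go to p0
p0 | __[_]00_   read _ → write 0, move →, go to p2
p2 | __0[0]0_   read 0 → write _, move →, go to p0
p0 | __0_[0]_   read 0 → write 1, move ←, go to p0
p0 | __0[_]1_   read _ → write 0, move →, go to p2
p2 | __00[1]_   read 1 → write _, move ←, go to p2
p2 | __0[0]__   read 0 → write _, move →, go to p0
p0 | __0_[_]_   read _ → write 0, move →, go to p2
p2 | __0_0[_]   read _ → write 0, move ←, go to p1
p1 | __0_[0]0   read 0 → write 0, move ·, go to p2
p2 | __0_[0]0   read 0 → write _, move →, go to p0
p0 | __0__[0]   read 0 → write 1, move ←, go to p0
p0 | __0_[_]1
After 19 steps: state p0, head at 3, tape 0__1.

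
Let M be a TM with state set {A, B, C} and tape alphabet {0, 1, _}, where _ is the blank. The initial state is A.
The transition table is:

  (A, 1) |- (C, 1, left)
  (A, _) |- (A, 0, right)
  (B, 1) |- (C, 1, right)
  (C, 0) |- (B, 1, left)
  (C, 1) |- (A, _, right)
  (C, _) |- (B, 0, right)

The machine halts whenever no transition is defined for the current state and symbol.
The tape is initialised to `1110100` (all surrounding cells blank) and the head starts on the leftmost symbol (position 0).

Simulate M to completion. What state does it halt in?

A

state=A head=0 tape=_[1]110100   (A,1)→(C,1,left)
state=C head=-1 tape=[_]1110100   (C,_)→(B,0,right)
state=B head=0 tape=0[1]110100   (B,1)→(C,1,right)
state=C head=1 tape=01[1]10100   (C,1)→(A,_,right)
state=A head=2 tape=01_[1]0100   (A,1)→(C,1,left)
state=C head=1 tape=01[_]10100   (C,_)→(B,0,right)
state=B head=2 tape=010[1]0100   (B,1)→(C,1,right)
state=C head=3 tape=0101[0]100   (C,0)→(B,1,left)
state=B head=2 tape=010[1]1100   (B,1)→(C,1,right)
state=C head=3 tape=0101[1]100   (C,1)→(A,_,right)
state=A head=4 tape=0101_[1]00   (A,1)→(C,1,left)
state=C head=3 tape=0101[_]100   (C,_)→(B,0,right)
state=B head=4 tape=01010[1]00   (B,1)→(C,1,right)
state=C head=5 tape=010101[0]0   (C,0)→(B,1,left)
state=B head=4 tape=01010[1]10   (B,1)→(C,1,right)
state=C head=5 tape=010101[1]0   (C,1)→(A,_,right)
state=A head=6 tape=010101_[0]
No transition is defined for (A, 0); M halts in state A.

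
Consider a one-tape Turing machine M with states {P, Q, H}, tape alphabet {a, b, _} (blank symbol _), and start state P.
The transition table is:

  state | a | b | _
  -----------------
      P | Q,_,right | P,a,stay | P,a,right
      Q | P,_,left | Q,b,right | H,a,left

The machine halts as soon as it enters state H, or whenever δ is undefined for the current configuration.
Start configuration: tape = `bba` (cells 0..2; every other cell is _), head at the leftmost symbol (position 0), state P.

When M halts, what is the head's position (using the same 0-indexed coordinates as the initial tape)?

P | [b]ba   read b → write a, move stay, go to P
P | [a]ba   read a → write _, move right, go to Q
Q | _[b]a   read b → write b, move right, go to Q
Q | _b[a]   read a → write _, move left, go to P
P | _[b]_   read b → write a, move stay, go to P
P | _[a]_   read a → write _, move right, go to Q
Q | __[_]   read _ → write a, move left, go to H
H | _[_]a
At halt the head is at cell 1.

1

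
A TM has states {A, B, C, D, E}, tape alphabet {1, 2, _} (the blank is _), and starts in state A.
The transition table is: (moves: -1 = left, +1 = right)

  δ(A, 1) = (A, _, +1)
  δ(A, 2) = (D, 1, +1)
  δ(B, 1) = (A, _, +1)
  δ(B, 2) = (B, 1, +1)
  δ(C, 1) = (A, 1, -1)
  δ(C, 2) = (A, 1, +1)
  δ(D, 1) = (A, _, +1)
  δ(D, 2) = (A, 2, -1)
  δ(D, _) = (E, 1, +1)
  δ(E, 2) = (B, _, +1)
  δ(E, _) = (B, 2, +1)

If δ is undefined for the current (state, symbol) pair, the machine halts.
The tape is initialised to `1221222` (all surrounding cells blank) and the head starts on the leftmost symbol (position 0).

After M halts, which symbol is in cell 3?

_

state=A head=0 tape=[1]221222___   (A,1)→(A,_,+1)
state=A head=1 tape=_[2]21222___   (A,2)→(D,1,+1)
state=D head=2 tape=_1[2]1222___   (D,2)→(A,2,-1)
state=A head=1 tape=_[1]21222___   (A,1)→(A,_,+1)
state=A head=2 tape=__[2]1222___   (A,2)→(D,1,+1)
state=D head=3 tape=__1[1]222___   (D,1)→(A,_,+1)
state=A head=4 tape=__1_[2]22___   (A,2)→(D,1,+1)
state=D head=5 tape=__1_1[2]2___   (D,2)→(A,2,-1)
state=A head=4 tape=__1_[1]22___   (A,1)→(A,_,+1)
state=A head=5 tape=__1__[2]2___   (A,2)→(D,1,+1)
state=D head=6 tape=__1__1[2]___   (D,2)→(A,2,-1)
state=A head=5 tape=__1__[1]2___   (A,1)→(A,_,+1)
state=A head=6 tape=__1___[2]___   (A,2)→(D,1,+1)
state=D head=7 tape=__1___1[_]__   (D,_)→(E,1,+1)
state=E head=8 tape=__1___11[_]_   (E,_)→(B,2,+1)
state=B head=9 tape=__1___112[_]
Cell 3 holds _ when M halts.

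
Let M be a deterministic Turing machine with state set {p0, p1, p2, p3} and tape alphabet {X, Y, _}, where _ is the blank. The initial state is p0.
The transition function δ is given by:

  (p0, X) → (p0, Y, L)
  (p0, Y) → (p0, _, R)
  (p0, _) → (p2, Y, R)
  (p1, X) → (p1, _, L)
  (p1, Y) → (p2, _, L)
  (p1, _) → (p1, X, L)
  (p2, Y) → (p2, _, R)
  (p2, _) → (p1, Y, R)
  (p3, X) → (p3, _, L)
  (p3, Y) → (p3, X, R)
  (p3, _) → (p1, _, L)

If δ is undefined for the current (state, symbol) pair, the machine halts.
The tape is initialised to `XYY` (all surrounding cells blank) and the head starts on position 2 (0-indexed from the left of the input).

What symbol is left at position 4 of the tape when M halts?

X

state=p0 head=2 tape=XY[Y]___   (p0,Y)→(p0,_,R)
state=p0 head=3 tape=XY_[_]__   (p0,_)→(p2,Y,R)
state=p2 head=4 tape=XY_Y[_]_   (p2,_)→(p1,Y,R)
state=p1 head=5 tape=XY_YY[_]   (p1,_)→(p1,X,L)
state=p1 head=4 tape=XY_Y[Y]X   (p1,Y)→(p2,_,L)
state=p2 head=3 tape=XY_[Y]_X   (p2,Y)→(p2,_,R)
state=p2 head=4 tape=XY__[_]X   (p2,_)→(p1,Y,R)
state=p1 head=5 tape=XY__Y[X]   (p1,X)→(p1,_,L)
state=p1 head=4 tape=XY__[Y]_   (p1,Y)→(p2,_,L)
state=p2 head=3 tape=XY_[_]__   (p2,_)→(p1,Y,R)
state=p1 head=4 tape=XY_Y[_]_   (p1,_)→(p1,X,L)
state=p1 head=3 tape=XY_[Y]X_   (p1,Y)→(p2,_,L)
state=p2 head=2 tape=XY[_]_X_   (p2,_)→(p1,Y,R)
state=p1 head=3 tape=XYY[_]X_   (p1,_)→(p1,X,L)
state=p1 head=2 tape=XY[Y]XX_   (p1,Y)→(p2,_,L)
state=p2 head=1 tape=X[Y]_XX_   (p2,Y)→(p2,_,R)
state=p2 head=2 tape=X_[_]XX_   (p2,_)→(p1,Y,R)
state=p1 head=3 tape=X_Y[X]X_   (p1,X)→(p1,_,L)
state=p1 head=2 tape=X_[Y]_X_   (p1,Y)→(p2,_,L)
state=p2 head=1 tape=X[_]__X_   (p2,_)→(p1,Y,R)
state=p1 head=2 tape=XY[_]_X_   (p1,_)→(p1,X,L)
state=p1 head=1 tape=X[Y]X_X_   (p1,Y)→(p2,_,L)
state=p2 head=0 tape=[X]_X_X_
Cell 4 holds X when M halts.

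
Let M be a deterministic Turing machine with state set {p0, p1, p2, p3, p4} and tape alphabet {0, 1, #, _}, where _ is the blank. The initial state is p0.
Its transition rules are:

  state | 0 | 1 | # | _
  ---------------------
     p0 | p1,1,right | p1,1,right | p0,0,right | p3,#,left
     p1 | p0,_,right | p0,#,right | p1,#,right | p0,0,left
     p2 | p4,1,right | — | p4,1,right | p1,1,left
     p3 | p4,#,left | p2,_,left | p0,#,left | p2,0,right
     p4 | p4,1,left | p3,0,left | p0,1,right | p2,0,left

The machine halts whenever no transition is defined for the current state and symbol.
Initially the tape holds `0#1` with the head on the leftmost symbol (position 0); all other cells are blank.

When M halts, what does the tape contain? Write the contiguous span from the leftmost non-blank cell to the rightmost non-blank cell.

1001##

p0 | _[0]#1__   read 0 → write 1, move right, go to p1
p1 | _1[#]1__   read # → write #, move right, go to p1
p1 | _1#[1]__   read 1 → write #, move right, go to p0
p0 | _1##[_]_   read _ → write #, move left, go to p3
p3 | _1#[#]#_   read # → write #, move left, go to p0
p0 | _1[#]##_   read # → write 0, move right, go to p0
p0 | _10[#]#_   read # → write 0, move right, go to p0
p0 | _100[#]_   read # → write 0, move right, go to p0
p0 | _1000[_]   read _ → write #, move left, go to p3
p3 | _100[0]#   read 0 → write #, move left, go to p4
p4 | _10[0]##   read 0 → write 1, move left, go to p4
p4 | _1[0]1##   read 0 → write 1, move left, go to p4
p4 | _[1]11##   read 1 → write 0, move left, go to p3
p3 | [_]011##   read _ → write 0, move right, go to p2
p2 | 0[0]11##   read 0 → write 1, move right, go to p4
p4 | 01[1]1##   read 1 → write 0, move left, go to p3
p3 | 0[1]01##   read 1 → write _, move left, go to p2
p2 | [0]_01##   read 0 → write 1, move right, go to p4
p4 | 1[_]01##   read _ → write 0, move left, go to p2
p2 | [1]001##
The non-blank tape span at halt is 1001##.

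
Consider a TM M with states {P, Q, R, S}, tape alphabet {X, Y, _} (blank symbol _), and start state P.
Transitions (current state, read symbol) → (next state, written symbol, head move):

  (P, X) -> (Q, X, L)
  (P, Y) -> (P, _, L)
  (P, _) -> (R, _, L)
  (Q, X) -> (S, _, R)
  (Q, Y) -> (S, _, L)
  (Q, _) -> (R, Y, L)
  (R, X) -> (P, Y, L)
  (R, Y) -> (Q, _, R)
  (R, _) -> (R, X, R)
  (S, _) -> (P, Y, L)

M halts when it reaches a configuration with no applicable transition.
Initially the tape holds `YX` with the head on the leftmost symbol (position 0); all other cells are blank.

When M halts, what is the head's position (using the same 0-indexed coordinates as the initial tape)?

0

state=P head=0 tape=__[Y]X   (P,Y)→(P,_,L)
state=P head=-1 tape=_[_]_X   (P,_)→(R,_,L)
state=R head=-2 tape=[_]__X   (R,_)→(R,X,R)
state=R head=-1 tape=X[_]_X   (R,_)→(R,X,R)
state=R head=0 tape=XX[_]X   (R,_)→(R,X,R)
state=R head=1 tape=XXX[X]   (R,X)→(P,Y,L)
state=P head=0 tape=XX[X]Y   (P,X)→(Q,X,L)
state=Q head=-1 tape=X[X]XY   (Q,X)→(S,_,R)
state=S head=0 tape=X_[X]Y
At halt the head is at cell 0.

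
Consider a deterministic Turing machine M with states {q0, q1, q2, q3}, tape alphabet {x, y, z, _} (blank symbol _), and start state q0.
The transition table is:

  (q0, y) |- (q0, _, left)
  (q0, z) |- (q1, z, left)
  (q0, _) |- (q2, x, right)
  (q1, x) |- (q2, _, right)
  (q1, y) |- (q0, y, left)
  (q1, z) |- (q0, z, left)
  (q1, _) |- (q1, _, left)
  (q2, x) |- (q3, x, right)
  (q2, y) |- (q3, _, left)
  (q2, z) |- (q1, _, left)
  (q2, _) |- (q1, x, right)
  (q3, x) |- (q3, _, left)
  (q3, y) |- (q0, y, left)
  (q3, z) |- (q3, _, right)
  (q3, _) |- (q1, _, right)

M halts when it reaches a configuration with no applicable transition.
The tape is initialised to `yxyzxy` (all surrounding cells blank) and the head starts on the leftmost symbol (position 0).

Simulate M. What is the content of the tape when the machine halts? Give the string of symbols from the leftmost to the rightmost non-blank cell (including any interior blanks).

x__xzxy

q0 | _[y]xyzxy   read y → write _, move left, go to q0
q0 | [_]_xyzxy   read _ → write x, move right, go to q2
q2 | x[_]xyzxy   read _ → write x, move right, go to q1
q1 | xx[x]yzxy   read x → write _, move right, go to q2
q2 | xx_[y]zxy   read y → write _, move left, go to q3
q3 | xx[_]_zxy   read _ → write _, move right, go to q1
q1 | xx_[_]zxy   read _ → write _, move left, go to q1
q1 | xx[_]_zxy   read _ → write _, move left, go to q1
q1 | x[x]__zxy   read x → write _, move right, go to q2
q2 | x_[_]_zxy   read _ → write x, move right, go to q1
q1 | x_x[_]zxy   read _ → write _, move left, go to q1
q1 | x_[x]_zxy   read x → write _, move right, go to q2
q2 | x__[_]zxy   read _ → write x, move right, go to q1
q1 | x__x[z]xy   read z → write z, move left, go to q0
q0 | x__[x]zxy
The non-blank tape span at halt is x__xzxy.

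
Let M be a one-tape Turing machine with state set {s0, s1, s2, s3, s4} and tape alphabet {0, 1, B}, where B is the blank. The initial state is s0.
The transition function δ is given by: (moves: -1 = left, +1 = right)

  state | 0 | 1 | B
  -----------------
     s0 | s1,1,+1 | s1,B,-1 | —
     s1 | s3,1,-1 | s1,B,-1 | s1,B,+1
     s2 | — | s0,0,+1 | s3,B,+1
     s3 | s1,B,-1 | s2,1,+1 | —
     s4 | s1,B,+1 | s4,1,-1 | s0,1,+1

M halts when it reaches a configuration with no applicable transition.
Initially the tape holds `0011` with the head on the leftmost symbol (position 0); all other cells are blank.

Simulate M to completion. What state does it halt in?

s0

state=s0 head=0 tape=[0]011   (s0,0)→(s1,1,+1)
state=s1 head=1 tape=1[0]11   (s1,0)→(s3,1,-1)
state=s3 head=0 tape=[1]111   (s3,1)→(s2,1,+1)
state=s2 head=1 tape=1[1]11   (s2,1)→(s0,0,+1)
state=s0 head=2 tape=10[1]1   (s0,1)→(s1,B,-1)
state=s1 head=1 tape=1[0]B1   (s1,0)→(s3,1,-1)
state=s3 head=0 tape=[1]1B1   (s3,1)→(s2,1,+1)
state=s2 head=1 tape=1[1]B1   (s2,1)→(s0,0,+1)
state=s0 head=2 tape=10[B]1
No transition is defined for (s0, B); M halts in state s0.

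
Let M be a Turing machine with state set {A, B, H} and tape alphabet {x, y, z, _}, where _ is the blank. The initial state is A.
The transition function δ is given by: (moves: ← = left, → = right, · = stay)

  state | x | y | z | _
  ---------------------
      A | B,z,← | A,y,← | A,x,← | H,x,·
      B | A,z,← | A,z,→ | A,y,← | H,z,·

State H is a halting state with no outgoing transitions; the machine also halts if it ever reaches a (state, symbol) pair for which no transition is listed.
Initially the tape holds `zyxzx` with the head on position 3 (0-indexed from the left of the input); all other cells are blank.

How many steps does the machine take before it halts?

7

A | _zyx[z]x   read z → write x, move ←, go to A
A | _zy[x]xx   read x → write z, move ←, go to B
B | _z[y]zxx   read y → write z, move →, go to A
A | _zz[z]xx   read z → write x, move ←, go to A
A | _z[z]xxx   read z → write x, move ←, go to A
A | _[z]xxxx   read z → write x, move ←, go to A
A | [_]xxxxx   read _ → write x, move ·, go to H
H | [x]xxxxx
M halts after 7 transitions.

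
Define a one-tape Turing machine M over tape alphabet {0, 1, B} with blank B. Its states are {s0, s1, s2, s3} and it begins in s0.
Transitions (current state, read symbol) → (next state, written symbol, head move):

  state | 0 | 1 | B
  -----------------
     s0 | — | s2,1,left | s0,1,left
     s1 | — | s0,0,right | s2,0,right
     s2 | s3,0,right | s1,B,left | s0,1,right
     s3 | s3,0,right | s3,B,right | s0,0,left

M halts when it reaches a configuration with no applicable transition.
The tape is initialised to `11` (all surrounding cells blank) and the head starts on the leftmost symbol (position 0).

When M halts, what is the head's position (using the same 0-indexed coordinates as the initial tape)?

-2

state=s0 head=0 tape=BB[1]1   (s0,1)→(s2,1,left)
state=s2 head=-1 tape=B[B]11   (s2,B)→(s0,1,right)
state=s0 head=0 tape=B1[1]1   (s0,1)→(s2,1,left)
state=s2 head=-1 tape=B[1]11   (s2,1)→(s1,B,left)
state=s1 head=-2 tape=[B]B11   (s1,B)→(s2,0,right)
state=s2 head=-1 tape=0[B]11   (s2,B)→(s0,1,right)
state=s0 head=0 tape=01[1]1   (s0,1)→(s2,1,left)
state=s2 head=-1 tape=0[1]11   (s2,1)→(s1,B,left)
state=s1 head=-2 tape=[0]B11
At halt the head is at cell -2.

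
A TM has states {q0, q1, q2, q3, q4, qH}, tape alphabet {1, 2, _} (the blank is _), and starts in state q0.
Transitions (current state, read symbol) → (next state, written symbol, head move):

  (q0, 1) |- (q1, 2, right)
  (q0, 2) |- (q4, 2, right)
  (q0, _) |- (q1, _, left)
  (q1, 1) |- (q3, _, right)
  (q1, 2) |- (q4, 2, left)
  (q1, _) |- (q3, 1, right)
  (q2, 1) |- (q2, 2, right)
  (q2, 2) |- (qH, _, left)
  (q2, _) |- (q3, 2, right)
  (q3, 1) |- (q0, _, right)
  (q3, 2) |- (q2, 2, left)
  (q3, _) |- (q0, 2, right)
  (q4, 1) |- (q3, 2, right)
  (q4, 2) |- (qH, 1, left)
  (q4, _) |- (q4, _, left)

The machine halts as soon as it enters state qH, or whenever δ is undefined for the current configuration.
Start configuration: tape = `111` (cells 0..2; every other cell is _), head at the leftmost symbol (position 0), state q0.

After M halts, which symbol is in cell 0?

q0 | [1]11__   read 1 → write 2, move right, go to q1
q1 | 2[1]1__   read 1 → write _, move right, go to q3
q3 | 2_[1]__   read 1 → write _, move right, go to q0
q0 | 2__[_]_   read _ → write _, move left, go to q1
q1 | 2_[_]__   read _ → write 1, move right, go to q3
q3 | 2_1[_]_   read _ → write 2, move right, go to q0
q0 | 2_12[_]   read _ → write _, move left, go to q1
q1 | 2_1[2]_   read 2 → write 2, move left, go to q4
q4 | 2_[1]2_   read 1 → write 2, move right, go to q3
q3 | 2_2[2]_   read 2 → write 2, move left, go to q2
q2 | 2_[2]2_   read 2 → write _, move left, go to qH
qH | 2[_]_2_
Cell 0 holds 2 when M halts.

2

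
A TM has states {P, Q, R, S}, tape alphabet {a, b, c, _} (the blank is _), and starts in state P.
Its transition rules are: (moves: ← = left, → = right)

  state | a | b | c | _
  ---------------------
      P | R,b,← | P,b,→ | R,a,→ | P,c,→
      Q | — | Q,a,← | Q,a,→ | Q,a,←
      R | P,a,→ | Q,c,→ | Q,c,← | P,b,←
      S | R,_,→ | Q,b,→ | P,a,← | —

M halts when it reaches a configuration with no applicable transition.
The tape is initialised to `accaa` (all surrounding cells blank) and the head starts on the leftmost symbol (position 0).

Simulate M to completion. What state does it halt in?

Q

state=P head=0 tape=__[a]ccaa   (P,a)→(R,b,←)
state=R head=-1 tape=_[_]bccaa   (R,_)→(P,b,←)
state=P head=-2 tape=[_]bbccaa   (P,_)→(P,c,→)
state=P head=-1 tape=c[b]bccaa   (P,b)→(P,b,→)
state=P head=0 tape=cb[b]ccaa   (P,b)→(P,b,→)
state=P head=1 tape=cbb[c]caa   (P,c)→(R,a,→)
state=R head=2 tape=cbba[c]aa   (R,c)→(Q,c,←)
state=Q head=1 tape=cbb[a]caa
No transition is defined for (Q, a); M halts in state Q.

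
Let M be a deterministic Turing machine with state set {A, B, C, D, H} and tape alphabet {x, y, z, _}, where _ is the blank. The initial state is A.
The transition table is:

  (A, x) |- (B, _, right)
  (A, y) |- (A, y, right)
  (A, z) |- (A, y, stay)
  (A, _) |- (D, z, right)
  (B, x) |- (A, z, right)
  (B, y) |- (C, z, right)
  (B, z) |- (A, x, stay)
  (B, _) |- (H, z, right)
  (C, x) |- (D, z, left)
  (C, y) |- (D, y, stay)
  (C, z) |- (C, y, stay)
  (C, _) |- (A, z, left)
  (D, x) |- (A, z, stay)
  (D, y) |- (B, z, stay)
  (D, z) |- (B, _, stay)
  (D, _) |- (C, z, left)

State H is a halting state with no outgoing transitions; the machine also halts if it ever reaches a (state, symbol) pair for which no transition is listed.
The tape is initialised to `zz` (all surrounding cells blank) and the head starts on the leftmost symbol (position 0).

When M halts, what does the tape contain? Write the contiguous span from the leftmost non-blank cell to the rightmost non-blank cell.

yy__z

A | [z]z____   read z → write y, move stay, go to A
A | [y]z____   read y → write y, move right, go to A
A | y[z]____   read z → write y, move stay, go to A
A | y[y]____   read y → write y, move right, go to A
A | yy[_]___   read _ → write z, move right, go to D
D | yyz[_]__   read _ → write z, move left, go to C
C | yy[z]z__   read z → write y, move stay, go to C
C | yy[y]z__   read y → write y, move stay, go to D
D | yy[y]z__   read y → write z, move stay, go to B
B | yy[z]z__   read z → write x, move stay, go to A
A | yy[x]z__   read x → write _, move right, go to B
B | yy_[z]__   read z → write x, move stay, go to A
A | yy_[x]__   read x → write _, move right, go to B
B | yy__[_]_   read _ → write z, move right, go to H
H | yy__z[_]
The non-blank tape span at halt is yy__z.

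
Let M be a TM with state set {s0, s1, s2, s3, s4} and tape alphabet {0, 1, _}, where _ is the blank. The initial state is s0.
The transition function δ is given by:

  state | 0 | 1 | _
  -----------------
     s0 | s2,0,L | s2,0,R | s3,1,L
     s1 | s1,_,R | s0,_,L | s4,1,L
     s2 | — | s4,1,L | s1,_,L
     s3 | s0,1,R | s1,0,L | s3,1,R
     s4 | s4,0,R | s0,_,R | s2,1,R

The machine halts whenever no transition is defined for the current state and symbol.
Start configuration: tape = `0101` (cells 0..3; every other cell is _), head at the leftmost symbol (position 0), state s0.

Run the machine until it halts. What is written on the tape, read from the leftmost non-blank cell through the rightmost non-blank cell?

state=s0 head=0 tape=___[0]101   (s0,0)→(s2,0,L)
state=s2 head=-1 tape=__[_]0101   (s2,_)→(s1,_,L)
state=s1 head=-2 tape=_[_]_0101   (s1,_)→(s4,1,L)
state=s4 head=-3 tape=[_]1_0101   (s4,_)→(s2,1,R)
state=s2 head=-2 tape=1[1]_0101   (s2,1)→(s4,1,L)
state=s4 head=-3 tape=[1]1_0101   (s4,1)→(s0,_,R)
state=s0 head=-2 tape=_[1]_0101   (s0,1)→(s2,0,R)
state=s2 head=-1 tape=_0[_]0101   (s2,_)→(s1,_,L)
state=s1 head=-2 tape=_[0]_0101   (s1,0)→(s1,_,R)
state=s1 head=-1 tape=__[_]0101   (s1,_)→(s4,1,L)
state=s4 head=-2 tape=_[_]10101   (s4,_)→(s2,1,R)
state=s2 head=-1 tape=_1[1]0101   (s2,1)→(s4,1,L)
state=s4 head=-2 tape=_[1]10101   (s4,1)→(s0,_,R)
state=s0 head=-1 tape=__[1]0101   (s0,1)→(s2,0,R)
state=s2 head=0 tape=__0[0]101
The non-blank tape span at halt is 00101.

00101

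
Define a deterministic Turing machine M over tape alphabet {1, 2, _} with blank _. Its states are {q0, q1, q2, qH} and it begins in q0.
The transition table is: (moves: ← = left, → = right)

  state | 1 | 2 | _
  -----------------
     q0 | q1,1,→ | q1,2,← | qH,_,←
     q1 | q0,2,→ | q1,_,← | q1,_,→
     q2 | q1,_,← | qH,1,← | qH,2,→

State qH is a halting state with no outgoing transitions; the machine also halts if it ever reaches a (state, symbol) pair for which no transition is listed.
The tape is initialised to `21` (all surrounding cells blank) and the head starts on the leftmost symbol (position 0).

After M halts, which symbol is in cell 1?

state=q0 head=0 tape=_[2]1_   (q0,2)→(q1,2,←)
state=q1 head=-1 tape=[_]21_   (q1,_)→(q1,_,→)
state=q1 head=0 tape=_[2]1_   (q1,2)→(q1,_,←)
state=q1 head=-1 tape=[_]_1_   (q1,_)→(q1,_,→)
state=q1 head=0 tape=_[_]1_   (q1,_)→(q1,_,→)
state=q1 head=1 tape=__[1]_   (q1,1)→(q0,2,→)
state=q0 head=2 tape=__2[_]   (q0,_)→(qH,_,←)
state=qH head=1 tape=__[2]_
Cell 1 holds 2 when M halts.

2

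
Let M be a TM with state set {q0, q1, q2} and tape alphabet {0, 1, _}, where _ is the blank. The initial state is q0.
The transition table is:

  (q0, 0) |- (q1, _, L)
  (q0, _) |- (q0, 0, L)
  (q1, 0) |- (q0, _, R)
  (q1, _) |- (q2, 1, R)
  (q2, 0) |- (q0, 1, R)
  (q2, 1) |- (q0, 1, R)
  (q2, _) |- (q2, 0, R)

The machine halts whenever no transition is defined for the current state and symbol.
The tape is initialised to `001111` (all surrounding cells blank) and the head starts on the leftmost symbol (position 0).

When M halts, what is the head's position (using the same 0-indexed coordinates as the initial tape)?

2

q0 | _[0]01111   read 0 → write _, move L, go to q1
q1 | [_]_01111   read _ → write 1, move R, go to q2
q2 | 1[_]01111   read _ → write 0, move R, go to q2
q2 | 10[0]1111   read 0 → write 1, move R, go to q0
q0 | 101[1]111
At halt the head is at cell 2.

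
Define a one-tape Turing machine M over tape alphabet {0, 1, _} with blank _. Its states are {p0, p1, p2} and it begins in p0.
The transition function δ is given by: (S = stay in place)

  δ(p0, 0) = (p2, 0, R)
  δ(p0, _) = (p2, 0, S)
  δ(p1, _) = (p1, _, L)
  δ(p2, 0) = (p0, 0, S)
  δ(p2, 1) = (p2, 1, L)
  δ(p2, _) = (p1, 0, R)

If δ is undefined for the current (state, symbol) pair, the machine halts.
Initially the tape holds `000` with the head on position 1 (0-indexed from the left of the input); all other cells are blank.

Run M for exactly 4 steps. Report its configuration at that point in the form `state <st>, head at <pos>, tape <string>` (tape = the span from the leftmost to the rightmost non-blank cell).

state p1, head at 4, tape 0000

p0 | 0[0]0__   read 0 → write 0, move R, go to p2
p2 | 00[0]__   read 0 → write 0, move S, go to p0
p0 | 00[0]__   read 0 → write 0, move R, go to p2
p2 | 000[_]_   read _ → write 0, move R, go to p1
p1 | 0000[_]
After 4 steps: state p1, head at 4, tape 0000.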